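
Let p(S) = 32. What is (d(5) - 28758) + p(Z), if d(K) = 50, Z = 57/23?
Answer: -28676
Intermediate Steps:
Z = 57/23 (Z = 57*(1/23) = 57/23 ≈ 2.4783)
(d(5) - 28758) + p(Z) = (50 - 28758) + 32 = -28708 + 32 = -28676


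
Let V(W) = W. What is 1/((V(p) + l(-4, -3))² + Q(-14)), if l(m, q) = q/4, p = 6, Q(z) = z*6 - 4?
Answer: -16/967 ≈ -0.016546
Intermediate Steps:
Q(z) = -4 + 6*z (Q(z) = 6*z - 4 = -4 + 6*z)
l(m, q) = q/4 (l(m, q) = q*(¼) = q/4)
1/((V(p) + l(-4, -3))² + Q(-14)) = 1/((6 + (¼)*(-3))² + (-4 + 6*(-14))) = 1/((6 - ¾)² + (-4 - 84)) = 1/((21/4)² - 88) = 1/(441/16 - 88) = 1/(-967/16) = -16/967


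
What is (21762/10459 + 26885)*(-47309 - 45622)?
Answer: -26133310234587/10459 ≈ -2.4986e+9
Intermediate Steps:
(21762/10459 + 26885)*(-47309 - 45622) = (21762*(1/10459) + 26885)*(-92931) = (21762/10459 + 26885)*(-92931) = (281211977/10459)*(-92931) = -26133310234587/10459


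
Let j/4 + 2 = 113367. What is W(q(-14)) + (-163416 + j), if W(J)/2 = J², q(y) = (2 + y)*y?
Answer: 346492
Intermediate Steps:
q(y) = y*(2 + y)
j = 453460 (j = -8 + 4*113367 = -8 + 453468 = 453460)
W(J) = 2*J²
W(q(-14)) + (-163416 + j) = 2*(-14*(2 - 14))² + (-163416 + 453460) = 2*(-14*(-12))² + 290044 = 2*168² + 290044 = 2*28224 + 290044 = 56448 + 290044 = 346492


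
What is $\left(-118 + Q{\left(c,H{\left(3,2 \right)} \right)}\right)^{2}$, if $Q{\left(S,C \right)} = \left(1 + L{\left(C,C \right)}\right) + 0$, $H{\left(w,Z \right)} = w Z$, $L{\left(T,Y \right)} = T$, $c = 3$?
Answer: $12321$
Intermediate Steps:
$H{\left(w,Z \right)} = Z w$
$Q{\left(S,C \right)} = 1 + C$ ($Q{\left(S,C \right)} = \left(1 + C\right) + 0 = 1 + C$)
$\left(-118 + Q{\left(c,H{\left(3,2 \right)} \right)}\right)^{2} = \left(-118 + \left(1 + 2 \cdot 3\right)\right)^{2} = \left(-118 + \left(1 + 6\right)\right)^{2} = \left(-118 + 7\right)^{2} = \left(-111\right)^{2} = 12321$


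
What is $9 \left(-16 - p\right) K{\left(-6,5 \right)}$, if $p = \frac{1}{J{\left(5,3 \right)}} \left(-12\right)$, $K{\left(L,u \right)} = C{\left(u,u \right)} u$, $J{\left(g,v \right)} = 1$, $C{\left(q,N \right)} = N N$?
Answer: $-4500$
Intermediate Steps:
$C{\left(q,N \right)} = N^{2}$
$K{\left(L,u \right)} = u^{3}$ ($K{\left(L,u \right)} = u^{2} u = u^{3}$)
$p = -12$ ($p = 1^{-1} \left(-12\right) = 1 \left(-12\right) = -12$)
$9 \left(-16 - p\right) K{\left(-6,5 \right)} = 9 \left(-16 - -12\right) 5^{3} = 9 \left(-16 + 12\right) 125 = 9 \left(-4\right) 125 = \left(-36\right) 125 = -4500$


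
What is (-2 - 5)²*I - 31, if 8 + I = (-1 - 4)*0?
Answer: -423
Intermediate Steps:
I = -8 (I = -8 + (-1 - 4)*0 = -8 - 5*0 = -8 + 0 = -8)
(-2 - 5)²*I - 31 = (-2 - 5)²*(-8) - 31 = (-7)²*(-8) - 31 = 49*(-8) - 31 = -392 - 31 = -423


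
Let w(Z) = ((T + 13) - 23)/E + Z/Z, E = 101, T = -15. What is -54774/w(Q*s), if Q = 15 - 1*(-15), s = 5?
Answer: -2766087/38 ≈ -72792.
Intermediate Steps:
Q = 30 (Q = 15 + 15 = 30)
w(Z) = 76/101 (w(Z) = ((-15 + 13) - 23)/101 + Z/Z = (-2 - 23)*(1/101) + 1 = -25*1/101 + 1 = -25/101 + 1 = 76/101)
-54774/w(Q*s) = -54774/76/101 = -54774*101/76 = -2766087/38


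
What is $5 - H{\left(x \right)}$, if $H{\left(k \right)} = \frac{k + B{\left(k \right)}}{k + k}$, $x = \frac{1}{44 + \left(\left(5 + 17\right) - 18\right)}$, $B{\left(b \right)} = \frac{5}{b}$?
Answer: $- \frac{11511}{2} \approx -5755.5$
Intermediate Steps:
$x = \frac{1}{48}$ ($x = \frac{1}{44 + \left(22 - 18\right)} = \frac{1}{44 + 4} = \frac{1}{48} \approx 0.020833$)
$H{\left(k \right)} = \frac{k + \frac{5}{k}}{2 k}$ ($H{\left(k \right)} = \frac{k + \frac{5}{k}}{k + k} = \frac{k + \frac{5}{k}}{2 k}$)
$5 - H{\left(x \right)} = 5 - \frac{\frac{1}{(\frac{1}{48})^{2}} \left(5 + \left(\frac{1}{48}\right)^{2}\right)}{2} = 5 - \frac{1}{2} \cdot 2304 \left(5 + \frac{1}{2304}\right) = 5 - \frac{1}{2} \cdot 2304 \cdot \frac{11521}{2304} = 5 - \frac{11521}{2} = - \frac{11511}{2}$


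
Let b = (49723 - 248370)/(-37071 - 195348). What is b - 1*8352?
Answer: -1940964841/232419 ≈ -8351.1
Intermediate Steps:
b = 198647/232419 (b = -198647/(-232419) = -198647*(-1/232419) = 198647/232419 ≈ 0.85469)
b - 1*8352 = 198647/232419 - 1*8352 = 198647/232419 - 8352 = -1940964841/232419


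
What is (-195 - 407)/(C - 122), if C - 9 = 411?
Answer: -301/149 ≈ -2.0201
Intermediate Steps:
C = 420 (C = 9 + 411 = 420)
(-195 - 407)/(C - 122) = (-195 - 407)/(420 - 122) = -602/298 = -602*1/298 = -301/149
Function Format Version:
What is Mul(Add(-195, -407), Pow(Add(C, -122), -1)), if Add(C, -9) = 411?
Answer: Rational(-301, 149) ≈ -2.0201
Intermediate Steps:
C = 420 (C = Add(9, 411) = 420)
Mul(Add(-195, -407), Pow(Add(C, -122), -1)) = Mul(Add(-195, -407), Pow(Add(420, -122), -1)) = Mul(-602, Pow(298, -1)) = Mul(-602, Rational(1, 298)) = Rational(-301, 149)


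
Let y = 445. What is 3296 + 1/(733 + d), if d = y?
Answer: 3882689/1178 ≈ 3296.0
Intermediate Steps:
d = 445
3296 + 1/(733 + d) = 3296 + 1/(733 + 445) = 3296 + 1/1178 = 3882689/1178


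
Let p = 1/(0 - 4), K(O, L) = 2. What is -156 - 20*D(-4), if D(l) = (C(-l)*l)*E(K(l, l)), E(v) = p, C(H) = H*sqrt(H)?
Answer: -316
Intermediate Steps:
C(H) = H**(3/2)
p = -1/4 (p = 1/(-4) = -1/4 ≈ -0.25000)
E(v) = -1/4
D(l) = -l*(-l)**(3/2)/4 (D(l) = ((-l)**(3/2)*l)*(-1/4) = (l*(-l)**(3/2))*(-1/4) = -l*(-l)**(3/2)/4)
-156 - 20*D(-4) = -156 - 5*(-1*(-4))**(5/2) = -156 - 5*4**(5/2) = -156 - 5*32 = -156 - 20*8 = -156 - 160 = -316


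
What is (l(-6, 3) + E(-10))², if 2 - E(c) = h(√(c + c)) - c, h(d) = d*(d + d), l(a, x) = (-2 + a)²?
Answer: 9216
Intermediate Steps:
h(d) = 2*d² (h(d) = d*(2*d) = 2*d²)
E(c) = 2 - 3*c (E(c) = 2 - (2*(√(c + c))² - c) = 2 - (2*(√(2*c))² - c) = 2 - (2*(√2*√c)² - c) = 2 - (2*(2*c) - c) = 2 - (4*c - c) = 2 - 3*c)
(l(-6, 3) + E(-10))² = ((-2 - 6)² + (2 - 3*(-10)))² = ((-8)² + (2 + 30))² = (64 + 32)² = 96² = 9216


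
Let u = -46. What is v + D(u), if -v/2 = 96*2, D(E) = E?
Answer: -430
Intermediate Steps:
v = -384 (v = -192*2 = -2*192 = -384)
v + D(u) = -384 - 46 = -430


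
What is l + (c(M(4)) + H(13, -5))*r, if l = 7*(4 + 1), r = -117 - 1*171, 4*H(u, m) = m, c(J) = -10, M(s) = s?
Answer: 3275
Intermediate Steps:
H(u, m) = m/4
r = -288 (r = -117 - 171 = -288)
l = 35 (l = 7*5 = 35)
l + (c(M(4)) + H(13, -5))*r = 35 + (-10 + (¼)*(-5))*(-288) = 35 + (-10 - 5/4)*(-288) = 35 - 45/4*(-288) = 35 + 3240 = 3275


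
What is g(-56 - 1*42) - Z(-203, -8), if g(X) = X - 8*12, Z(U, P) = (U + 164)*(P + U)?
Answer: -8423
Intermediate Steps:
Z(U, P) = (164 + U)*(P + U)
g(X) = -96 + X (g(X) = X - 96 = -96 + X)
g(-56 - 1*42) - Z(-203, -8) = (-96 + (-56 - 1*42)) - ((-203)² + 164*(-8) + 164*(-203) - 8*(-203)) = (-96 + (-56 - 42)) - (41209 - 1312 - 33292 + 1624) = (-96 - 98) - 1*8229 = -194 - 8229 = -8423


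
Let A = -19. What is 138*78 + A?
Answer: 10745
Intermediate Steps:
138*78 + A = 138*78 - 19 = 10764 - 19 = 10745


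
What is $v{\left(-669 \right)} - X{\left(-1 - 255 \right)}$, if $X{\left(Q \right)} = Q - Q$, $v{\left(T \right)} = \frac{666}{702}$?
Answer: $\frac{37}{39} \approx 0.94872$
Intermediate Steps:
$v{\left(T \right)} = \frac{37}{39}$ ($v{\left(T \right)} = 666 \cdot \frac{1}{702} = \frac{37}{39}$)
$X{\left(Q \right)} = 0$
$v{\left(-669 \right)} - X{\left(-1 - 255 \right)} = \frac{37}{39} - 0 = \frac{37}{39} + 0 = \frac{37}{39}$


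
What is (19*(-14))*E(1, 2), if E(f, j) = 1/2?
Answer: -133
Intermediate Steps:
E(f, j) = 1/2
(19*(-14))*E(1, 2) = (19*(-14))*(1/2) = -266*1/2 = -133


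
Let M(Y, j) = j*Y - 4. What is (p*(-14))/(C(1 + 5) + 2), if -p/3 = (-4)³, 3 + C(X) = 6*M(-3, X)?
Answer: 384/19 ≈ 20.211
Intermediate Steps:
M(Y, j) = -4 + Y*j (M(Y, j) = Y*j - 4 = -4 + Y*j)
C(X) = -27 - 18*X (C(X) = -3 + 6*(-4 - 3*X) = -3 + (-24 - 18*X) = -27 - 18*X)
p = 192 (p = -3*(-4)³ = -3*(-64) = 192)
(p*(-14))/(C(1 + 5) + 2) = (192*(-14))/((-27 - 18*(1 + 5)) + 2) = -2688/((-27 - 18*6) + 2) = -2688/((-27 - 108) + 2) = -2688/(-135 + 2) = -2688/(-133) = -2688*(-1/133) = 384/19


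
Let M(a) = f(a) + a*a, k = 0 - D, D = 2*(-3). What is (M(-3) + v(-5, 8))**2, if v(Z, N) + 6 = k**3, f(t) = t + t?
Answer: 45369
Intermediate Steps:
D = -6
k = 6 (k = 0 - 1*(-6) = 0 + 6 = 6)
f(t) = 2*t
v(Z, N) = 210 (v(Z, N) = -6 + 6**3 = -6 + 216 = 210)
M(a) = a**2 + 2*a (M(a) = 2*a + a*a = 2*a + a**2 = a**2 + 2*a)
(M(-3) + v(-5, 8))**2 = (-3*(2 - 3) + 210)**2 = (-3*(-1) + 210)**2 = (3 + 210)**2 = 213**2 = 45369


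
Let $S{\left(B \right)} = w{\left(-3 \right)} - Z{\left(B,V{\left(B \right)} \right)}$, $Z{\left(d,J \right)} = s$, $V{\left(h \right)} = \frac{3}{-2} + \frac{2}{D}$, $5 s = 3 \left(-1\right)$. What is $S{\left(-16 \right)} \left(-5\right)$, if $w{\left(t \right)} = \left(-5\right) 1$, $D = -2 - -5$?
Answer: $22$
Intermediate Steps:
$s = - \frac{3}{5}$ ($s = \frac{3 \left(-1\right)}{5} = \frac{1}{5} \left(-3\right) = - \frac{3}{5} \approx -0.6$)
$D = 3$ ($D = -2 + 5 = 3$)
$V{\left(h \right)} = - \frac{5}{6}$ ($V{\left(h \right)} = \frac{3}{-2} + \frac{2}{3} = 3 \left(- \frac{1}{2}\right) + 2 \cdot \frac{1}{3} = - \frac{3}{2} + \frac{2}{3} = - \frac{5}{6}$)
$Z{\left(d,J \right)} = - \frac{3}{5}$
$w{\left(t \right)} = -5$
$S{\left(B \right)} = - \frac{22}{5}$ ($S{\left(B \right)} = -5 - - \frac{3}{5} = -5 + \frac{3}{5} = - \frac{22}{5}$)
$S{\left(-16 \right)} \left(-5\right) = \left(- \frac{22}{5}\right) \left(-5\right) = 22$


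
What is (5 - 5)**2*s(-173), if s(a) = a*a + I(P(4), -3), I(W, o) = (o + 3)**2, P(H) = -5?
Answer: 0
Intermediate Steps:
I(W, o) = (3 + o)**2
s(a) = a**2 (s(a) = a*a + (3 - 3)**2 = a**2 + 0**2 = a**2 + 0 = a**2)
(5 - 5)**2*s(-173) = (5 - 5)**2*(-173)**2 = 0**2*29929 = 0*29929 = 0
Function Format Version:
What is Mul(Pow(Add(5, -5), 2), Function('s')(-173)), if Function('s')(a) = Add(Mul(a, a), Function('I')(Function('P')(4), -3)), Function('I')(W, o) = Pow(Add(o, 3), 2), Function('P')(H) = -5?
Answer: 0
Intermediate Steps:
Function('I')(W, o) = Pow(Add(3, o), 2)
Function('s')(a) = Pow(a, 2) (Function('s')(a) = Add(Mul(a, a), Pow(Add(3, -3), 2)) = Add(Pow(a, 2), Pow(0, 2)) = Add(Pow(a, 2), 0) = Pow(a, 2))
Mul(Pow(Add(5, -5), 2), Function('s')(-173)) = Mul(Pow(Add(5, -5), 2), Pow(-173, 2)) = Mul(Pow(0, 2), 29929) = Mul(0, 29929) = 0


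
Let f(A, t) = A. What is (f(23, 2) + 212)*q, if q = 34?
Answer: 7990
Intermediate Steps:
(f(23, 2) + 212)*q = (23 + 212)*34 = 235*34 = 7990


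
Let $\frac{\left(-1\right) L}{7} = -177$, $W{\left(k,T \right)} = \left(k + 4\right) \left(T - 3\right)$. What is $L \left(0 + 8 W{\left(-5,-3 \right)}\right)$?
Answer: $59472$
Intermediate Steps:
$W{\left(k,T \right)} = \left(-3 + T\right) \left(4 + k\right)$ ($W{\left(k,T \right)} = \left(4 + k\right) \left(-3 + T\right) = \left(-3 + T\right) \left(4 + k\right)$)
$L = 1239$ ($L = \left(-7\right) \left(-177\right) = 1239$)
$L \left(0 + 8 W{\left(-5,-3 \right)}\right) = 1239 \left(0 + 8 \left(-12 - -15 + 4 \left(-3\right) - -15\right)\right) = 1239 \left(0 + 8 \left(-12 + 15 - 12 + 15\right)\right) = 1239 \left(0 + 8 \cdot 6\right) = 1239 \left(0 + 48\right) = 1239 \cdot 48 = 59472$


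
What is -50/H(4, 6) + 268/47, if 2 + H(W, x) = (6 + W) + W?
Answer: 433/282 ≈ 1.5355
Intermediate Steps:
H(W, x) = 4 + 2*W (H(W, x) = -2 + ((6 + W) + W) = -2 + (6 + 2*W) = 4 + 2*W)
-50/H(4, 6) + 268/47 = -50/(4 + 2*4) + 268/47 = -50/(4 + 8) + 268*(1/47) = -50/12 + 268/47 = -50*1/12 + 268/47 = -25/6 + 268/47 = 433/282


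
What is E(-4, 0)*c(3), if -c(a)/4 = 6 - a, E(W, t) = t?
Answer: 0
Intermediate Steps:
c(a) = -24 + 4*a (c(a) = -4*(6 - a) = -24 + 4*a)
E(-4, 0)*c(3) = 0*(-24 + 4*3) = 0*(-24 + 12) = 0*(-12) = 0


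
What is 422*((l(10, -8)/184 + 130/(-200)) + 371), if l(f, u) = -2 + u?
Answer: 17970448/115 ≈ 1.5626e+5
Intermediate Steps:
422*((l(10, -8)/184 + 130/(-200)) + 371) = 422*(((-2 - 8)/184 + 130/(-200)) + 371) = 422*((-10*1/184 + 130*(-1/200)) + 371) = 422*((-5/92 - 13/20) + 371) = 422*(-81/115 + 371) = 422*(42584/115) = 17970448/115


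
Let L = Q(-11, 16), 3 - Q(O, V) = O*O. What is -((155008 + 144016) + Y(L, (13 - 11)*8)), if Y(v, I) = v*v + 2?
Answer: -312950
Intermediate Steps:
Q(O, V) = 3 - O² (Q(O, V) = 3 - O*O = 3 - O²)
L = -118 (L = 3 - 1*(-11)² = 3 - 1*121 = 3 - 121 = -118)
Y(v, I) = 2 + v² (Y(v, I) = v² + 2 = 2 + v²)
-((155008 + 144016) + Y(L, (13 - 11)*8)) = -((155008 + 144016) + (2 + (-118)²)) = -(299024 + (2 + 13924)) = -(299024 + 13926) = -1*312950 = -312950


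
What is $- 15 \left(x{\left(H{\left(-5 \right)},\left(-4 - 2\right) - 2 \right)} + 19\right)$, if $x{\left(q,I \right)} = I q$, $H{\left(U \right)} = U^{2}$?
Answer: $2715$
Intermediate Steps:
$- 15 \left(x{\left(H{\left(-5 \right)},\left(-4 - 2\right) - 2 \right)} + 19\right) = - 15 \left(\left(\left(-4 - 2\right) - 2\right) \left(-5\right)^{2} + 19\right) = - 15 \left(\left(-6 - 2\right) 25 + 19\right) = - 15 \left(\left(-8\right) 25 + 19\right) = - 15 \left(-200 + 19\right) = \left(-15\right) \left(-181\right) = 2715$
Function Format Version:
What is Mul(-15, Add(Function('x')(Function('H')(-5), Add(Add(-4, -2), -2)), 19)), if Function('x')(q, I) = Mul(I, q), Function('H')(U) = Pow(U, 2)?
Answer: 2715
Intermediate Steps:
Mul(-15, Add(Function('x')(Function('H')(-5), Add(Add(-4, -2), -2)), 19)) = Mul(-15, Add(Mul(Add(Add(-4, -2), -2), Pow(-5, 2)), 19)) = Mul(-15, Add(Mul(Add(-6, -2), 25), 19)) = Mul(-15, Add(Mul(-8, 25), 19)) = Mul(-15, Add(-200, 19)) = Mul(-15, -181) = 2715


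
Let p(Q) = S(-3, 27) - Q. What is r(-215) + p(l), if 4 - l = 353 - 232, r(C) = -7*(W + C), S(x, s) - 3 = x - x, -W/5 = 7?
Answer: 1870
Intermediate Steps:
W = -35 (W = -5*7 = -35)
S(x, s) = 3 (S(x, s) = 3 + (x - x) = 3 + 0 = 3)
r(C) = 245 - 7*C (r(C) = -7*(-35 + C) = 245 - 7*C)
l = -117 (l = 4 - (353 - 232) = 4 - 1*121 = 4 - 121 = -117)
p(Q) = 3 - Q
r(-215) + p(l) = (245 - 7*(-215)) + (3 - 1*(-117)) = (245 + 1505) + (3 + 117) = 1750 + 120 = 1870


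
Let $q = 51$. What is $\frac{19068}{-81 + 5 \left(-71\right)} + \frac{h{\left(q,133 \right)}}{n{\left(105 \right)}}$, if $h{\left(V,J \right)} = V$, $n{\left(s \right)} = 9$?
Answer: $- \frac{12448}{327} \approx -38.067$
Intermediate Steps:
$\frac{19068}{-81 + 5 \left(-71\right)} + \frac{h{\left(q,133 \right)}}{n{\left(105 \right)}} = \frac{19068}{-81 + 5 \left(-71\right)} + \frac{51}{9} = \frac{19068}{-81 - 355} + 51 \cdot \frac{1}{9} = \frac{19068}{-436} + \frac{17}{3} = 19068 \left(- \frac{1}{436}\right) + \frac{17}{3} = - \frac{4767}{109} + \frac{17}{3} = - \frac{12448}{327}$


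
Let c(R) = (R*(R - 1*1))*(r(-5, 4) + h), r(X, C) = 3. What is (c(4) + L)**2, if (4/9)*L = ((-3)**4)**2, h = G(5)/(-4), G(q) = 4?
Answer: 3498131025/16 ≈ 2.1863e+8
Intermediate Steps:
h = -1 (h = 4/(-4) = 4*(-1/4) = -1)
c(R) = 2*R*(-1 + R) (c(R) = (R*(R - 1*1))*(3 - 1) = (R*(R - 1))*2 = (R*(-1 + R))*2 = 2*R*(-1 + R))
L = 59049/4 (L = 9*((-3)**4)**2/4 = (9/4)*81**2 = (9/4)*6561 = 59049/4 ≈ 14762.)
(c(4) + L)**2 = (2*4*(-1 + 4) + 59049/4)**2 = (2*4*3 + 59049/4)**2 = (24 + 59049/4)**2 = (59145/4)**2 = 3498131025/16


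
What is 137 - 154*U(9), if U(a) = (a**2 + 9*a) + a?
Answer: -26197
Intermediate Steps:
U(a) = a**2 + 10*a
137 - 154*U(9) = 137 - 1386*(10 + 9) = 137 - 1386*19 = 137 - 154*171 = 137 - 26334 = -26197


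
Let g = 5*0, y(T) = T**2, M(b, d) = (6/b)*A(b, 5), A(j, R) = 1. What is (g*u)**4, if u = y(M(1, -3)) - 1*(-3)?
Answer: 0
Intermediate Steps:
M(b, d) = 6/b (M(b, d) = (6/b)*1 = 6/b)
g = 0
u = 39 (u = (6/1)**2 - 1*(-3) = (6*1)**2 + 3 = 6**2 + 3 = 36 + 3 = 39)
(g*u)**4 = (0*39)**4 = 0**4 = 0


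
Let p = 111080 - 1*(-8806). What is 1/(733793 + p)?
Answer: 1/853679 ≈ 1.1714e-6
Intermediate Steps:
p = 119886 (p = 111080 + 8806 = 119886)
1/(733793 + p) = 1/(733793 + 119886) = 1/853679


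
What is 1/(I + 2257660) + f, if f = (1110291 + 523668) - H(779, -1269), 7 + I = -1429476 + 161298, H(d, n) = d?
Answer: 1615990780501/989475 ≈ 1.6332e+6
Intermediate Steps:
I = -1268185 (I = -7 + (-1429476 + 161298) = -7 - 1268178 = -1268185)
f = 1633180 (f = (1110291 + 523668) - 1*779 = 1633959 - 779 = 1633180)
1/(I + 2257660) + f = 1/(-1268185 + 2257660) + 1633180 = 1/989475 + 1633180 = 1615990780501/989475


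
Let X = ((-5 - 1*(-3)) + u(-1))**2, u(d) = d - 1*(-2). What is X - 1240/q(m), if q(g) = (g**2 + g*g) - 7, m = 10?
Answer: -1047/193 ≈ -5.4249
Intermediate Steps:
q(g) = -7 + 2*g**2 (q(g) = (g**2 + g**2) - 7 = 2*g**2 - 7 = -7 + 2*g**2)
u(d) = 2 + d (u(d) = d + 2 = 2 + d)
X = 1 (X = ((-5 - 1*(-3)) + (2 - 1))**2 = ((-5 + 3) + 1)**2 = (-2 + 1)**2 = (-1)**2 = 1)
X - 1240/q(m) = 1 - 1240/(-7 + 2*10**2) = 1 - 1240/(-7 + 2*100) = 1 - 1240/(-7 + 200) = 1 - 1240/193 = -1047/193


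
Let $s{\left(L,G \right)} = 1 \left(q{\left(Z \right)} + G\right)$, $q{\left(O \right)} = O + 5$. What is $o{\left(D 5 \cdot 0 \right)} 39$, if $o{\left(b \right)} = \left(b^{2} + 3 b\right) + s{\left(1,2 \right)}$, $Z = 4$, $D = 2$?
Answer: $429$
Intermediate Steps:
$q{\left(O \right)} = 5 + O$
$s{\left(L,G \right)} = 9 + G$ ($s{\left(L,G \right)} = 1 \left(\left(5 + 4\right) + G\right) = 1 \left(9 + G\right) = 9 + G$)
$o{\left(b \right)} = 11 + b^{2} + 3 b$ ($o{\left(b \right)} = \left(b^{2} + 3 b\right) + \left(9 + 2\right) = \left(b^{2} + 3 b\right) + 11 = 11 + b^{2} + 3 b$)
$o{\left(D 5 \cdot 0 \right)} 39 = \left(11 + \left(2 \cdot 5 \cdot 0\right)^{2} + 3 \cdot 2 \cdot 5 \cdot 0\right) 39 = \left(11 + \left(10 \cdot 0\right)^{2} + 3 \cdot 10 \cdot 0\right) 39 = \left(11 + 0^{2} + 3 \cdot 0\right) 39 = \left(11 + 0 + 0\right) 39 = 11 \cdot 39 = 429$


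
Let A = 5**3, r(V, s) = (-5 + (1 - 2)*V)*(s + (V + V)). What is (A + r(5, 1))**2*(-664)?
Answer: -149400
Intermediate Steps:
r(V, s) = (-5 - V)*(s + 2*V)
A = 125
(A + r(5, 1))**2*(-664) = (125 + (-10*5 - 5*1 - 2*5**2 - 1*5*1))**2*(-664) = (125 + (-50 - 5 - 2*25 - 5))**2*(-664) = (125 + (-50 - 5 - 50 - 5))**2*(-664) = (125 - 110)**2*(-664) = 15**2*(-664) = 225*(-664) = -149400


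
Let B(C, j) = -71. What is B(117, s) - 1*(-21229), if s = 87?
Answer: 21158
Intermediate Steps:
B(117, s) - 1*(-21229) = -71 - 1*(-21229) = -71 + 21229 = 21158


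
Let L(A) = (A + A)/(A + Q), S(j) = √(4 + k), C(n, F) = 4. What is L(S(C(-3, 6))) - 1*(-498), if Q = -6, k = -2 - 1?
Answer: 2488/5 ≈ 497.60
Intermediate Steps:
k = -3
S(j) = 1 (S(j) = √(4 - 3) = √1 = 1)
L(A) = 2*A/(-6 + A) (L(A) = (A + A)/(A - 6) = (2*A)/(-6 + A) = 2*A/(-6 + A))
L(S(C(-3, 6))) - 1*(-498) = 2*1/(-6 + 1) - 1*(-498) = 2*1/(-5) + 498 = 2*1*(-⅕) + 498 = -⅖ + 498 = 2488/5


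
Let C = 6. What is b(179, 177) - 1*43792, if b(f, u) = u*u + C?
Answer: -12457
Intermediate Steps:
b(f, u) = 6 + u**2 (b(f, u) = u*u + 6 = u**2 + 6 = 6 + u**2)
b(179, 177) - 1*43792 = (6 + 177**2) - 1*43792 = (6 + 31329) - 43792 = 31335 - 43792 = -12457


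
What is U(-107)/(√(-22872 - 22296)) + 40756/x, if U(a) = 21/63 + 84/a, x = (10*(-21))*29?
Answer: -20378/3045 + 145*I*√2823/3624732 ≈ -6.6923 + 0.0021254*I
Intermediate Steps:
x = -6090 (x = -210*29 = -6090)
U(a) = ⅓ + 84/a (U(a) = 21*(1/63) + 84/a = ⅓ + 84/a)
U(-107)/(√(-22872 - 22296)) + 40756/x = ((⅓)*(252 - 107)/(-107))/(√(-22872 - 22296)) + 40756/(-6090) = ((⅓)*(-1/107)*145)/(√(-45168)) + 40756*(-1/6090) = -145*(-I*√2823/11292)/321 - 20378/3045 = -(-145)*I*√2823/3624732 - 20378/3045 = 145*I*√2823/3624732 - 20378/3045 = -20378/3045 + 145*I*√2823/3624732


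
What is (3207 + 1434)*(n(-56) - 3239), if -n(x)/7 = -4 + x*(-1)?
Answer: -16721523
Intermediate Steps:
n(x) = 28 + 7*x (n(x) = -7*(-4 + x*(-1)) = -7*(-4 - x) = 28 + 7*x)
(3207 + 1434)*(n(-56) - 3239) = (3207 + 1434)*((28 + 7*(-56)) - 3239) = 4641*((28 - 392) - 3239) = 4641*(-364 - 3239) = 4641*(-3603) = -16721523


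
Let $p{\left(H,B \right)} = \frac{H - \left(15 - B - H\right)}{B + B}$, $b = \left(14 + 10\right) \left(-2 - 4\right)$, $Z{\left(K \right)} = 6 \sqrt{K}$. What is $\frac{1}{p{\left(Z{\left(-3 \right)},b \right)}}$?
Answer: $\frac{5088}{2857} + \frac{384 i \sqrt{3}}{2857} \approx 1.7809 + 0.2328 i$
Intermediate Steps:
$b = -144$ ($b = 24 \left(-6\right) = -144$)
$p{\left(H,B \right)} = \frac{-15 + B + 2 H}{2 B}$ ($p{\left(H,B \right)} = \frac{H - \left(15 - B - H\right)}{2 B} = \left(H + \left(-15 + B + H\right)\right) \frac{1}{2 B} = \left(-15 + B + 2 H\right) \frac{1}{2 B} = \frac{-15 + B + 2 H}{2 B}$)
$\frac{1}{p{\left(Z{\left(-3 \right)},b \right)}} = \frac{1}{\frac{1}{2} \frac{1}{-144} \left(-15 - 144 + 2 \cdot 6 \sqrt{-3}\right)} = \frac{1}{\frac{1}{2} \left(- \frac{1}{144}\right) \left(-15 - 144 + 2 \cdot 6 i \sqrt{3}\right)} = \frac{1}{\frac{1}{2} \left(- \frac{1}{144}\right) \left(-15 - 144 + 12 i \sqrt{3}\right)} = \frac{1}{\frac{1}{2} \left(- \frac{1}{144}\right) \left(-159 + 12 i \sqrt{3}\right)} = \frac{1}{\frac{53}{96} - \frac{i \sqrt{3}}{24}}$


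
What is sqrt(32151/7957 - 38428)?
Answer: I*sqrt(2432768763865)/7957 ≈ 196.02*I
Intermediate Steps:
sqrt(32151/7957 - 38428) = sqrt(-305739445/7957) = I*sqrt(2432768763865)/7957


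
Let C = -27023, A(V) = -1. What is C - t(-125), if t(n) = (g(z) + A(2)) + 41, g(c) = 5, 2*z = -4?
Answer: -27068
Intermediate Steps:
z = -2 (z = (1/2)*(-4) = -2)
t(n) = 45 (t(n) = (5 - 1) + 41 = 4 + 41 = 45)
C - t(-125) = -27023 - 1*45 = -27023 - 45 = -27068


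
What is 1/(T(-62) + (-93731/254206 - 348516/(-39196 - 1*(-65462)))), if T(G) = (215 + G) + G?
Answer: 3338487398/258273954847 ≈ 0.012926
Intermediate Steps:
T(G) = 215 + 2*G
1/(T(-62) + (-93731/254206 - 348516/(-39196 - 1*(-65462)))) = 1/((215 + 2*(-62)) + (-93731/254206 - 348516/(-39196 - 1*(-65462)))) = 1/((215 - 124) + (-93731*1/254206 - 348516/(-39196 + 65462))) = 1/(91 + (-93731/254206 - 348516/26266)) = 1/(91 + (-93731/254206 - 348516*1/26266)) = 1/(91 + (-93731/254206 - 174258/13133)) = 1/(91 - 45528398371/3338487398) = 1/(258273954847/3338487398) = 3338487398/258273954847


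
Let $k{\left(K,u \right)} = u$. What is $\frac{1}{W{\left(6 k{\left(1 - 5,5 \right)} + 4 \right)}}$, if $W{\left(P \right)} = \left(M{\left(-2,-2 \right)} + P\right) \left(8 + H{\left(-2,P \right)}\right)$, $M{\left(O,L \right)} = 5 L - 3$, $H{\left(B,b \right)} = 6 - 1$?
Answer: $\frac{1}{273} \approx 0.003663$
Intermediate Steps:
$H{\left(B,b \right)} = 5$ ($H{\left(B,b \right)} = 6 - 1 = 5$)
$M{\left(O,L \right)} = -3 + 5 L$
$W{\left(P \right)} = -169 + 13 P$ ($W{\left(P \right)} = \left(\left(-3 + 5 \left(-2\right)\right) + P\right) \left(8 + 5\right) = \left(\left(-3 - 10\right) + P\right) 13 = \left(-13 + P\right) 13 = -169 + 13 P$)
$\frac{1}{W{\left(6 k{\left(1 - 5,5 \right)} + 4 \right)}} = \frac{1}{-169 + 13 \left(6 \cdot 5 + 4\right)} = \frac{1}{-169 + 13 \left(30 + 4\right)} = \frac{1}{-169 + 13 \cdot 34} = \frac{1}{-169 + 442} = \frac{1}{273}$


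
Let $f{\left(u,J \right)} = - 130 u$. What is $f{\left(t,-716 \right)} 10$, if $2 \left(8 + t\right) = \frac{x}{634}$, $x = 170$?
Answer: $\frac{3241550}{317} \approx 10226.0$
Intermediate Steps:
$t = - \frac{4987}{634}$ ($t = -8 + \frac{170 \cdot \frac{1}{634}}{2} = -8 + \frac{1}{2} \cdot \frac{85}{317} = -8 + \frac{85}{634} = - \frac{4987}{634} \approx -7.8659$)
$f{\left(t,-716 \right)} 10 = \left(-130\right) \left(- \frac{4987}{634}\right) 10 = \frac{324155}{317} \cdot 10 = \frac{3241550}{317}$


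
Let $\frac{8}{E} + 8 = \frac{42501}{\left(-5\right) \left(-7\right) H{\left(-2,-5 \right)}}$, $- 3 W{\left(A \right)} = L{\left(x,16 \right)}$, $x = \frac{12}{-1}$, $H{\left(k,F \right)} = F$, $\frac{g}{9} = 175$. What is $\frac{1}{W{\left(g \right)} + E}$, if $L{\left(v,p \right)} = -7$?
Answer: $\frac{131703}{303107} \approx 0.43451$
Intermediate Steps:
$g = 1575$ ($g = 9 \cdot 175 = 1575$)
$x = -12$ ($x = 12 \left(-1\right) = -12$)
$W{\left(A \right)} = \frac{7}{3}$ ($W{\left(A \right)} = \left(- \frac{1}{3}\right) \left(-7\right) = \frac{7}{3}$)
$E = - \frac{1400}{43901}$ ($E = \frac{8}{-8 + \frac{42501}{\left(-5\right) \left(-7\right) \left(-5\right)}} = \frac{8}{-8 + \frac{42501}{35 \left(-5\right)}} = \frac{8}{-8 + \frac{42501}{-175}} = \frac{8}{-8 + 42501 \left(- \frac{1}{175}\right)} = \frac{8}{-8 - \frac{42501}{175}} = \frac{8}{- \frac{43901}{175}} = 8 \left(- \frac{175}{43901}\right) = - \frac{1400}{43901} \approx -0.03189$)
$\frac{1}{W{\left(g \right)} + E} = \frac{1}{\frac{7}{3} - \frac{1400}{43901}} = \frac{1}{\frac{303107}{131703}} = \frac{131703}{303107}$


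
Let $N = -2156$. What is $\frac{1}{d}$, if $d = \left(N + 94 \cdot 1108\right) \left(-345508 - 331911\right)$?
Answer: $- \frac{1}{69094028324} \approx -1.4473 \cdot 10^{-11}$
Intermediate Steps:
$d = -69094028324$ ($d = \left(-2156 + 94 \cdot 1108\right) \left(-345508 - 331911\right) = \left(-2156 + 104152\right) \left(-677419\right) = 101996 \left(-677419\right) = -69094028324$)
$\frac{1}{d} = \frac{1}{-69094028324} = - \frac{1}{69094028324}$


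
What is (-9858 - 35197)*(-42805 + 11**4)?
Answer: 1268929020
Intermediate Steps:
(-9858 - 35197)*(-42805 + 11**4) = -45055*(-42805 + 14641) = -45055*(-28164) = 1268929020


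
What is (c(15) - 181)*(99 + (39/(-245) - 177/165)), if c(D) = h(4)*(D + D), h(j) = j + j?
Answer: 3109123/539 ≈ 5768.3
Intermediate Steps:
h(j) = 2*j
c(D) = 16*D (c(D) = (2*4)*(D + D) = 8*(2*D) = 16*D)
(c(15) - 181)*(99 + (39/(-245) - 177/165)) = (16*15 - 181)*(99 + (39/(-245) - 177/165)) = (240 - 181)*(99 + (39*(-1/245) - 177*1/165)) = 59*(99 + (-39/245 - 59/55)) = 59*(99 - 664/539) = 59*(52697/539) = 3109123/539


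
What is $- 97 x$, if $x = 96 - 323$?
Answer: $22019$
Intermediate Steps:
$x = -227$
$- 97 x = \left(-97\right) \left(-227\right) = 22019$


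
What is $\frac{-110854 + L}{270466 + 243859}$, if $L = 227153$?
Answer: $\frac{116299}{514325} \approx 0.22612$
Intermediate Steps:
$\frac{-110854 + L}{270466 + 243859} = \frac{-110854 + 227153}{270466 + 243859} = \frac{116299}{514325}$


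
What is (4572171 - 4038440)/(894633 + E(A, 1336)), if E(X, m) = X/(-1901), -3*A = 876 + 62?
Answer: 3043867893/5102092937 ≈ 0.59659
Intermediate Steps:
A = -938/3 (A = -(876 + 62)/3 = -1/3*938 = -938/3 ≈ -312.67)
E(X, m) = -X/1901 (E(X, m) = X*(-1/1901) = -X/1901)
(4572171 - 4038440)/(894633 + E(A, 1336)) = (4572171 - 4038440)/(894633 - 1/1901*(-938/3)) = 533731/(894633 + 938/5703) = 533731/(5102092937/5703) = 533731*(5703/5102092937) = 3043867893/5102092937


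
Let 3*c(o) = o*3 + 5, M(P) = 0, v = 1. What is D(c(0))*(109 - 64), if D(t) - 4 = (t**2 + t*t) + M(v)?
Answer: 430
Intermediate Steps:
c(o) = 5/3 + o (c(o) = (o*3 + 5)/3 = (3*o + 5)/3 = (5 + 3*o)/3 = 5/3 + o)
D(t) = 4 + 2*t**2 (D(t) = 4 + ((t**2 + t*t) + 0) = 4 + ((t**2 + t**2) + 0) = 4 + (2*t**2 + 0) = 4 + 2*t**2)
D(c(0))*(109 - 64) = (4 + 2*(5/3 + 0)**2)*(109 - 64) = (4 + 2*(5/3)**2)*45 = (4 + 2*(25/9))*45 = (4 + 50/9)*45 = (86/9)*45 = 430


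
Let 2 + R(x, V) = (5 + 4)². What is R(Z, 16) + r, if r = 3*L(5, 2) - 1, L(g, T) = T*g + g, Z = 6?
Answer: 123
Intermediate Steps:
L(g, T) = g + T*g
R(x, V) = 79 (R(x, V) = -2 + (5 + 4)² = -2 + 9² = -2 + 81 = 79)
r = 44 (r = 3*(5*(1 + 2)) - 1 = 3*(5*3) - 1 = 3*15 - 1 = 45 - 1 = 44)
R(Z, 16) + r = 79 + 44 = 123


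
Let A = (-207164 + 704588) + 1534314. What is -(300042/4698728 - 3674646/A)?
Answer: 1388046276441/795548685772 ≈ 1.7448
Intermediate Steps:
A = 2031738 (A = 497424 + 1534314 = 2031738)
-(300042/4698728 - 3674646/A) = -(300042/4698728 - 3674646/2031738) = -(300042*(1/4698728) - 3674646*1/2031738) = -(150021/2349364 - 612441/338623) = -1*(-1388046276441/795548685772) = 1388046276441/795548685772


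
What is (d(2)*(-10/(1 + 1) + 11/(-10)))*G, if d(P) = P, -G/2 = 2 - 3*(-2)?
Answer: 976/5 ≈ 195.20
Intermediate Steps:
G = -16 (G = -2*(2 - 3*(-2)) = -2*(2 + 6) = -2*8 = -16)
(d(2)*(-10/(1 + 1) + 11/(-10)))*G = (2*(-10/(1 + 1) + 11/(-10)))*(-16) = (2*(-10/2 + 11*(-1/10)))*(-16) = (2*(-10*1/2 - 11/10))*(-16) = (2*(-5 - 11/10))*(-16) = (2*(-61/10))*(-16) = -61/5*(-16) = 976/5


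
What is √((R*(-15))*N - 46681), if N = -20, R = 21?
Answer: I*√40381 ≈ 200.95*I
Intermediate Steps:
√((R*(-15))*N - 46681) = √((21*(-15))*(-20) - 46681) = √(-315*(-20) - 46681) = √(6300 - 46681) = √(-40381) = I*√40381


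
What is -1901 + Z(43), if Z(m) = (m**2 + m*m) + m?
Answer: 1840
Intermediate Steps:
Z(m) = m + 2*m**2 (Z(m) = (m**2 + m**2) + m = 2*m**2 + m = m + 2*m**2)
-1901 + Z(43) = -1901 + 43*(1 + 2*43) = -1901 + 43*(1 + 86) = -1901 + 43*87 = -1901 + 3741 = 1840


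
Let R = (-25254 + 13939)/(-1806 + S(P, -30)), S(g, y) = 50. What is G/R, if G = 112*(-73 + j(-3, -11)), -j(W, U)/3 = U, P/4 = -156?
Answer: -1573376/2263 ≈ -695.26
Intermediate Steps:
P = -624 (P = 4*(-156) = -624)
j(W, U) = -3*U
R = 11315/1756 (R = (-25254 + 13939)/(-1806 + 50) = -11315/(-1756) = -11315*(-1/1756) = 11315/1756 ≈ 6.4436)
G = -4480 (G = 112*(-73 - 3*(-11)) = 112*(-73 + 33) = 112*(-40) = -4480)
G/R = -4480/11315/1756 = -4480*1756/11315 = -1573376/2263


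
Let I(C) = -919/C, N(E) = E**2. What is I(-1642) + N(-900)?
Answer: 1330020919/1642 ≈ 8.1000e+5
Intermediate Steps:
I(-1642) + N(-900) = -919/(-1642) + (-900)**2 = -919*(-1/1642) + 810000 = 919/1642 + 810000 = 1330020919/1642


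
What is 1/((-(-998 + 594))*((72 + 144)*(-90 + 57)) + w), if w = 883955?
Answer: -1/1995757 ≈ -5.0106e-7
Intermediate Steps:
1/((-(-998 + 594))*((72 + 144)*(-90 + 57)) + w) = 1/((-(-998 + 594))*((72 + 144)*(-90 + 57)) + 883955) = 1/((-1*(-404))*(216*(-33)) + 883955) = 1/(404*(-7128) + 883955) = 1/(-2879712 + 883955) = 1/(-1995757) = -1/1995757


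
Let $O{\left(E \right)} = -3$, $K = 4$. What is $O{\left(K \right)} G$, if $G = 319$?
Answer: $-957$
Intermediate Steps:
$O{\left(K \right)} G = \left(-3\right) 319 = -957$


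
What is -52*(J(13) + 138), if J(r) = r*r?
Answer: -15964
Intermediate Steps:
J(r) = r**2
-52*(J(13) + 138) = -52*(13**2 + 138) = -52*(169 + 138) = -52*307 = -15964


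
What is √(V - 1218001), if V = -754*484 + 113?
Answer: 2*I*√395706 ≈ 1258.1*I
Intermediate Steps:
V = -364823 (V = -364936 + 113 = -364823)
√(V - 1218001) = √(-364823 - 1218001) = √(-1582824) = 2*I*√395706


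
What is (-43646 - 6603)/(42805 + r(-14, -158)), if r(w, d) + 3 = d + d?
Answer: -50249/42486 ≈ -1.1827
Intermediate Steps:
r(w, d) = -3 + 2*d (r(w, d) = -3 + (d + d) = -3 + 2*d)
(-43646 - 6603)/(42805 + r(-14, -158)) = (-43646 - 6603)/(42805 + (-3 + 2*(-158))) = -50249/(42805 + (-3 - 316)) = -50249/(42805 - 319) = -50249/42486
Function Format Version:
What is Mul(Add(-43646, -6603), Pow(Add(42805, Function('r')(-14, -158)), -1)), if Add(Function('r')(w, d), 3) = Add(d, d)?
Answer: Rational(-50249, 42486) ≈ -1.1827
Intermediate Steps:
Function('r')(w, d) = Add(-3, Mul(2, d)) (Function('r')(w, d) = Add(-3, Add(d, d)) = Add(-3, Mul(2, d)))
Mul(Add(-43646, -6603), Pow(Add(42805, Function('r')(-14, -158)), -1)) = Mul(Add(-43646, -6603), Pow(Add(42805, Add(-3, Mul(2, -158))), -1)) = Mul(-50249, Pow(Add(42805, Add(-3, -316)), -1)) = Mul(-50249, Pow(Add(42805, -319), -1)) = Mul(-50249, Pow(42486, -1)) = Mul(-50249, Rational(1, 42486)) = Rational(-50249, 42486)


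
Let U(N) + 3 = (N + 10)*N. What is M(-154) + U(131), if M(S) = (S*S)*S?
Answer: -3633796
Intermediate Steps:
U(N) = -3 + N*(10 + N) (U(N) = -3 + (N + 10)*N = -3 + (10 + N)*N = -3 + N*(10 + N))
M(S) = S³ (M(S) = S²*S = S³)
M(-154) + U(131) = (-154)³ + (-3 + 131² + 10*131) = -3652264 + (-3 + 17161 + 1310) = -3652264 + 18468 = -3633796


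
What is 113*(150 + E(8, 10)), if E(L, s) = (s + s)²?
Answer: 62150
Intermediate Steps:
E(L, s) = 4*s² (E(L, s) = (2*s)² = 4*s²)
113*(150 + E(8, 10)) = 113*(150 + 4*10²) = 113*(150 + 4*100) = 113*(150 + 400) = 113*550 = 62150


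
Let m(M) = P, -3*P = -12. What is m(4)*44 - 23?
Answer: 153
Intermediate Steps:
P = 4 (P = -⅓*(-12) = 4)
m(M) = 4
m(4)*44 - 23 = 4*44 - 23 = 176 - 23 = 153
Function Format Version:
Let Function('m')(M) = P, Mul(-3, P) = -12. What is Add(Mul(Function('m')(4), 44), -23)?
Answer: 153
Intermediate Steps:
P = 4 (P = Mul(Rational(-1, 3), -12) = 4)
Function('m')(M) = 4
Add(Mul(Function('m')(4), 44), -23) = Add(Mul(4, 44), -23) = Add(176, -23) = 153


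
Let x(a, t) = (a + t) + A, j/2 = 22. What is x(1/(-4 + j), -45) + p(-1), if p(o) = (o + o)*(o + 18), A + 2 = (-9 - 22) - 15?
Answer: -5079/40 ≈ -126.97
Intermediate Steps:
j = 44 (j = 2*22 = 44)
A = -48 (A = -2 + ((-9 - 22) - 15) = -2 + (-31 - 15) = -2 - 46 = -48)
p(o) = 2*o*(18 + o) (p(o) = (2*o)*(18 + o) = 2*o*(18 + o))
x(a, t) = -48 + a + t (x(a, t) = (a + t) - 48 = -48 + a + t)
x(1/(-4 + j), -45) + p(-1) = (-48 + 1/(-4 + 44) - 45) + 2*(-1)*(18 - 1) = (-48 + 1/40 - 45) + 2*(-1)*17 = (-48 + 1/40 - 45) - 34 = -3719/40 - 34 = -5079/40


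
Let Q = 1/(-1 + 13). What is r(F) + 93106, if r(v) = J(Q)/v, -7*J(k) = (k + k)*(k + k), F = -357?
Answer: 8376188185/89964 ≈ 93106.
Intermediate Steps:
Q = 1/12 ≈ 0.083333
J(k) = -4*k²/7 (J(k) = -(k + k)*(k + k)/7 = -2*k*2*k/7 = -4*k²/7)
r(v) = -1/(252*v) (r(v) = (-4*(1/12)²/7)/v = (-4/7*1/144)/v = -1/(252*v))
r(F) + 93106 = -1/252/(-357) + 93106 = -1/252*(-1/357) + 93106 = 1/89964 + 93106 = 8376188185/89964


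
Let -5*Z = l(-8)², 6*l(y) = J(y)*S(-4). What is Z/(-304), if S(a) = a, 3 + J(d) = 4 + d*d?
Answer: 845/684 ≈ 1.2354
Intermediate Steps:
J(d) = 1 + d² (J(d) = -3 + (4 + d*d) = -3 + (4 + d²) = 1 + d²)
l(y) = -⅔ - 2*y²/3 (l(y) = ((1 + y²)*(-4))/6 = (-4 - 4*y²)/6 = -⅔ - 2*y²/3)
Z = -3380/9 (Z = -(-⅔ - ⅔*(-8)²)²/5 = -(-⅔ - ⅔*64)²/5 = -(-⅔ - 128/3)²/5 = -(-130/3)²/5 = -⅕*16900/9 = -3380/9 ≈ -375.56)
Z/(-304) = -3380/9/(-304) = -3380/9*(-1/304) = 845/684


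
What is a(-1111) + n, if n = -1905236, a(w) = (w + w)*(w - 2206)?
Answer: 5465138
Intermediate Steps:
a(w) = 2*w*(-2206 + w) (a(w) = (2*w)*(-2206 + w) = 2*w*(-2206 + w))
a(-1111) + n = 2*(-1111)*(-2206 - 1111) - 1905236 = 2*(-1111)*(-3317) - 1905236 = 7370374 - 1905236 = 5465138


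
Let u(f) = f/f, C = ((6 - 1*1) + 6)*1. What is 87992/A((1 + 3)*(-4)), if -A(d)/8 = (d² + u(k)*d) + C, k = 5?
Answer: -10999/251 ≈ -43.821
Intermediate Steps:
C = 11 (C = ((6 - 1) + 6)*1 = (5 + 6)*1 = 11*1 = 11)
u(f) = 1
A(d) = -88 - 8*d - 8*d² (A(d) = -8*((d² + 1*d) + 11) = -8*((d² + d) + 11) = -8*((d + d²) + 11) = -8*(11 + d + d²) = -88 - 8*d - 8*d²)
87992/A((1 + 3)*(-4)) = 87992/(-88 - 8*(1 + 3)*(-4) - 8*16*(1 + 3)²) = 87992/(-88 - 32*(-4) - 8*(4*(-4))²) = 87992/(-88 - 8*(-16) - 8*(-16)²) = 87992/(-88 + 128 - 8*256) = 87992/(-88 + 128 - 2048) = 87992/(-2008) = 87992*(-1/2008) = -10999/251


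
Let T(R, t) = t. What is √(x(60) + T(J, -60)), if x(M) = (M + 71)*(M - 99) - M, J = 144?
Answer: 3*I*√581 ≈ 72.312*I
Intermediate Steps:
x(M) = -M + (-99 + M)*(71 + M) (x(M) = (71 + M)*(-99 + M) - M = (-99 + M)*(71 + M) - M = -M + (-99 + M)*(71 + M))
√(x(60) + T(J, -60)) = √((-7029 + 60² - 29*60) - 60) = √((-7029 + 3600 - 1740) - 60) = √(-5169 - 60) = √(-5229) = 3*I*√581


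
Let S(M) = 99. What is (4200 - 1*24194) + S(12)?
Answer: -19895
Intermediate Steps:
(4200 - 1*24194) + S(12) = (4200 - 1*24194) + 99 = (4200 - 24194) + 99 = -19994 + 99 = -19895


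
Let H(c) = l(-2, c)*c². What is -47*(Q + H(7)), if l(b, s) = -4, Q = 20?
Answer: 8272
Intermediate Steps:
H(c) = -4*c²
-47*(Q + H(7)) = -47*(20 - 4*7²) = -47*(20 - 4*49) = -47*(20 - 196) = -47*(-176) = 8272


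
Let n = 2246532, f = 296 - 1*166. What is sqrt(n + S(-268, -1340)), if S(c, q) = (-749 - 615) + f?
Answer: sqrt(2245298) ≈ 1498.4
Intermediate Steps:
f = 130 (f = 296 - 166 = 130)
S(c, q) = -1234 (S(c, q) = (-749 - 615) + 130 = -1364 + 130 = -1234)
sqrt(n + S(-268, -1340)) = sqrt(2246532 - 1234) = sqrt(2245298)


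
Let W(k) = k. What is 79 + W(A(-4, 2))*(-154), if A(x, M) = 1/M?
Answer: 2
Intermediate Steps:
A(x, M) = 1/M
79 + W(A(-4, 2))*(-154) = 79 - 154/2 = 79 + (1/2)*(-154) = 79 - 77 = 2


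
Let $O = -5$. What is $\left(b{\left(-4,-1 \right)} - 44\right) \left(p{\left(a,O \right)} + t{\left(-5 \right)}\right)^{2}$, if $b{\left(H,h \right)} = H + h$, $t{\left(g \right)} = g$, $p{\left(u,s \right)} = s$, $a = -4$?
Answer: $-4900$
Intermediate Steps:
$\left(b{\left(-4,-1 \right)} - 44\right) \left(p{\left(a,O \right)} + t{\left(-5 \right)}\right)^{2} = \left(\left(-4 - 1\right) - 44\right) \left(-5 - 5\right)^{2} = \left(-5 - 44\right) \left(-10\right)^{2} = \left(-49\right) 100 = -4900$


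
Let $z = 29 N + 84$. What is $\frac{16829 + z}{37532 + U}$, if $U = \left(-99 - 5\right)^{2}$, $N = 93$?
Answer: $\frac{9805}{24174} \approx 0.4056$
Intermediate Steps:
$U = 10816$ ($U = \left(-104\right)^{2} = 10816$)
$z = 2781$ ($z = 29 \cdot 93 + 84 = 2697 + 84 = 2781$)
$\frac{16829 + z}{37532 + U} = \frac{16829 + 2781}{37532 + 10816} = \frac{19610}{48348} = 19610 \cdot \frac{1}{48348} = \frac{9805}{24174}$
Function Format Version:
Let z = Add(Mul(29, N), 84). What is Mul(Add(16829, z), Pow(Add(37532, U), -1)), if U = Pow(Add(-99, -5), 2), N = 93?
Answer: Rational(9805, 24174) ≈ 0.40560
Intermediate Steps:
U = 10816 (U = Pow(-104, 2) = 10816)
z = 2781 (z = Add(Mul(29, 93), 84) = Add(2697, 84) = 2781)
Mul(Add(16829, z), Pow(Add(37532, U), -1)) = Mul(Add(16829, 2781), Pow(Add(37532, 10816), -1)) = Mul(19610, Pow(48348, -1)) = Mul(19610, Rational(1, 48348)) = Rational(9805, 24174)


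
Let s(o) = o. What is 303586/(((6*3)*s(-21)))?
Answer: -151793/189 ≈ -803.14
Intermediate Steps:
303586/(((6*3)*s(-21))) = 303586/(((6*3)*(-21))) = 303586/((18*(-21))) = 303586/(-378) = 303586*(-1/378) = -151793/189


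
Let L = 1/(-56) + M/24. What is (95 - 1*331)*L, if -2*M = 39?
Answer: 5487/28 ≈ 195.96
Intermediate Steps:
M = -39/2 (M = -1/2*39 = -39/2 ≈ -19.500)
L = -93/112 (L = 1/(-56) - 39/2/24 = 1*(-1/56) - 39/2*1/24 = -1/56 - 13/16 = -93/112 ≈ -0.83036)
(95 - 1*331)*L = (95 - 1*331)*(-93/112) = (95 - 331)*(-93/112) = -236*(-93/112) = 5487/28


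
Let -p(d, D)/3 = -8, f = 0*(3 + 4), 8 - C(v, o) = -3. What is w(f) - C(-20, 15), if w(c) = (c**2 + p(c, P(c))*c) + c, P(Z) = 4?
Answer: -11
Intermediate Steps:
C(v, o) = 11 (C(v, o) = 8 - 1*(-3) = 8 + 3 = 11)
f = 0 (f = 0*7 = 0)
p(d, D) = 24 (p(d, D) = -3*(-8) = 24)
w(c) = c**2 + 25*c (w(c) = (c**2 + 24*c) + c = c**2 + 25*c)
w(f) - C(-20, 15) = 0*(25 + 0) - 1*11 = 0*25 - 11 = 0 - 11 = -11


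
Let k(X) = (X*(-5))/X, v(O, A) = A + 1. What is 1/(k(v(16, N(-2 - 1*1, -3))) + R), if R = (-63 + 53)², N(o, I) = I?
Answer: 1/95 ≈ 0.010526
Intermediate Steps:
v(O, A) = 1 + A
R = 100 (R = (-10)² = 100)
k(X) = -5 (k(X) = (-5*X)/X = -5)
1/(k(v(16, N(-2 - 1*1, -3))) + R) = 1/(-5 + 100) = 1/95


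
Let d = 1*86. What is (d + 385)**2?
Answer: 221841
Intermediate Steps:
d = 86
(d + 385)**2 = (86 + 385)**2 = 471**2 = 221841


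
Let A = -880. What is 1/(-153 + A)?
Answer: -1/1033 ≈ -0.00096805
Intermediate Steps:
1/(-153 + A) = 1/(-153 - 880) = 1/(-1033) = -1/1033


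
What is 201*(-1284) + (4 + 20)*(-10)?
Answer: -258324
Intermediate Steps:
201*(-1284) + (4 + 20)*(-10) = -258084 + 24*(-10) = -258084 - 240 = -258324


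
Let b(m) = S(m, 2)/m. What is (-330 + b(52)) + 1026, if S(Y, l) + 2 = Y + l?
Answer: 697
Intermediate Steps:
S(Y, l) = -2 + Y + l (S(Y, l) = -2 + (Y + l) = -2 + Y + l)
b(m) = 1 (b(m) = (-2 + m + 2)/m = m/m = 1)
(-330 + b(52)) + 1026 = (-330 + 1) + 1026 = -329 + 1026 = 697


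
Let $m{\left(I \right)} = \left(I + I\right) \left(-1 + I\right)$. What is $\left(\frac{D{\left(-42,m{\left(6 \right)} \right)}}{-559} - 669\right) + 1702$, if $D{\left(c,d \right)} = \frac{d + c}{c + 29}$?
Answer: $\frac{7506829}{7267} \approx 1033.0$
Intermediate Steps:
$m{\left(I \right)} = 2 I \left(-1 + I\right)$
$D{\left(c,d \right)} = \frac{c + d}{29 + c}$
$\left(\frac{D{\left(-42,m{\left(6 \right)} \right)}}{-559} - 669\right) + 1702 = \left(\frac{\frac{1}{29 - 42} \left(-42 + 2 \cdot 6 \left(-1 + 6\right)\right)}{-559} - 669\right) + 1702 = \left(\frac{-42 + 2 \cdot 6 \cdot 5}{-13} \left(- \frac{1}{559}\right) - 669\right) + 1702 = \left(- \frac{-42 + 60}{13} \left(- \frac{1}{559}\right) - 669\right) + 1702 = \left(\left(- \frac{1}{13}\right) 18 \left(- \frac{1}{559}\right) - 669\right) + 1702 = \left(\left(- \frac{18}{13}\right) \left(- \frac{1}{559}\right) - 669\right) + 1702 = \left(\frac{18}{7267} - 669\right) + 1702 = - \frac{4861605}{7267} + 1702 = \frac{7506829}{7267}$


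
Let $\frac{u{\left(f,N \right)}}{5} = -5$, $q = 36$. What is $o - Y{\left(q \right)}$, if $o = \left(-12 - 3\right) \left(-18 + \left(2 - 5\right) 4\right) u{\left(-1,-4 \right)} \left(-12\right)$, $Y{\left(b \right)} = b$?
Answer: $134964$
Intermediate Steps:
$u{\left(f,N \right)} = -25$ ($u{\left(f,N \right)} = 5 \left(-5\right) = -25$)
$o = 135000$ ($o = \left(-12 - 3\right) \left(-18 + \left(2 - 5\right) 4\right) \left(-25\right) \left(-12\right) = - 15 \left(-18 - 12\right) \left(-25\right) \left(-12\right) = \left(-15\right) \left(-30\right) \left(-25\right) \left(-12\right) = 450 \left(-25\right) \left(-12\right) = \left(-11250\right) \left(-12\right) = 135000$)
$o - Y{\left(q \right)} = 135000 - 36 = 134964$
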